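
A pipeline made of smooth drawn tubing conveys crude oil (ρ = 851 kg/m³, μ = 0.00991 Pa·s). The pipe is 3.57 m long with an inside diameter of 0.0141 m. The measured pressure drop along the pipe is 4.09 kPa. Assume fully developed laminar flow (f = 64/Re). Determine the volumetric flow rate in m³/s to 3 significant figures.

For laminar flow, f = 64/Re with Re = ρVD/μ, so Darcy-Weisbach reduces to ΔP = 32μLV/D². Solving for V: V = ΔP·D²/(32μL) = 4090·(0.0141)²/(32·0.00991·3.57) = 0.7182 m/s.
Check: Re = ρVD/μ = 851·0.7182·0.0141/0.00991 = 869.7 < 2300, so the laminar assumption holds.
Q = V·A = 0.7182·(π/4·0.0141²) = 0.0001121 m³/s = 1.12×10^-4 m³/s.

Q ≈ 1.12×10^-4 m³/s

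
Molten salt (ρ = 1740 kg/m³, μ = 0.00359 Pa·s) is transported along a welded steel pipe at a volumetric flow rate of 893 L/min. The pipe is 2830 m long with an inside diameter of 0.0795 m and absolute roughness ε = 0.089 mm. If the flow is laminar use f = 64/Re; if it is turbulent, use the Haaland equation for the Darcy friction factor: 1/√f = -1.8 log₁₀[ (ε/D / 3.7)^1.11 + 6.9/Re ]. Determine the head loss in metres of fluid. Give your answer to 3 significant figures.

Q = 893 L/min = 893/60000 = 0.01488 m³/s.
Cross-sectional area A = πD²/4 = π(0.0795)²/4 = 0.004964 m²; mean velocity V = Q/A = 0.01488/0.004964 = 2.998 m/s.
Reynolds number Re = ρVD/μ = 1740 · 2.998 · 0.0795 / 0.00359 = 1.155e+05.
Re > 4000 → turbulent. Relative roughness ε/D = 8.9e-05/0.0795 = 0.00112. Haaland: 1/√f = -1.8 log₁₀[(0.00112/3.7)^1.11 + 6.9/1.155e+05] = -1.8 log₁₀[0.000124 + 5.97e-05] = 6.724, so f = 0.02212.
Darcy-Weisbach: ΔP = f(L/D)(ρV²/2) = 0.02212·(2830/0.0795)·(1740·2.998²/2) = 0.02212·3.56e+04·7821 = 6.158e+06 Pa.
Head loss h_f = ΔP/(ρg) = 6.158e+06/(1740·9.81) = 361 m.

h_f ≈ 361 m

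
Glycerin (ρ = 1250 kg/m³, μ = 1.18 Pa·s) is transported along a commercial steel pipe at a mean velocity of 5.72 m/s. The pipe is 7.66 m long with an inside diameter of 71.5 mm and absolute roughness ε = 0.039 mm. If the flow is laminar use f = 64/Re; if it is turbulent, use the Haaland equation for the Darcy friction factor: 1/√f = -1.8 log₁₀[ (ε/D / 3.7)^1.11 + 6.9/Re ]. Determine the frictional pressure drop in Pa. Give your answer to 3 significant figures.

Reynolds number Re = ρVD/μ = 1250 · 5.72 · 0.0715 / 1.18 = 433.2.
Re < 2300 → laminar flow, so f = 64/Re = 64/433.2 = 0.1477 (the turbulent correlation is not needed).
Darcy-Weisbach: ΔP = f(L/D)(ρV²/2) = 0.1477·(7.66/0.0715)·(1250·5.72²/2) = 0.1477·107.1·2.045e+04 = 3.236e+05 Pa.

ΔP ≈ 324000 Pa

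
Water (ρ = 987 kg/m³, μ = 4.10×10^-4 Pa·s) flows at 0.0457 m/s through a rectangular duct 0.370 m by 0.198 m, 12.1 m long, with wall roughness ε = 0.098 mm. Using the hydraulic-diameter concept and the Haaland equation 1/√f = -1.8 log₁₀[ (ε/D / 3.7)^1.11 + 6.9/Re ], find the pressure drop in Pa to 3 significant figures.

ΔP ≈ 1.18 Pa

Hydraulic diameter D_h = 4A/P = 4·(0.37·0.198)/(2·(0.37+0.198)) = 0.293/1.136 = 0.258 m.
Re = ρVD_h/μ = 987·0.0457·0.258/0.00041 = 2.838e+04.
ε/D_h = 9.8e-05/0.258 = 0.00038; Haaland gives 1/√f = -1.8 log₁₀[3.74e-05+0.000243] = 6.394, so f = 0.02446.
ΔP = f(L/D_h)(ρV²/2) = 0.02446·12.1/0.258·1.031 = 1.183 Pa.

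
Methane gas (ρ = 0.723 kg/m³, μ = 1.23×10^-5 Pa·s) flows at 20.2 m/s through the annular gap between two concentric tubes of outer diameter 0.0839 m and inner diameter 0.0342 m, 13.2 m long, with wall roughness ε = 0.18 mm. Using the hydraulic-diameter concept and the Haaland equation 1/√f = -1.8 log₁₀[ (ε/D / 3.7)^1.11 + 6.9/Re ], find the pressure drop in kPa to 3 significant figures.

Hydraulic diameter D_h = 4A/P = D_o - D_i = 0.0839 - 0.0342 = 0.0497 m.
Re = ρVD_h/μ = 0.723·20.2·0.0497/1.23e-05 = 5.901e+04.
ε/D_h = 0.00018/0.0497 = 0.00362; Haaland gives 1/√f = -1.8 log₁₀[0.000457+0.000117] = 5.834, so f = 0.02938.
ΔP = f(L/D_h)(ρV²/2) = 0.02938·13.2/0.0497·147.5 = 1151 Pa.
ΔP = 1.15 kPa.

ΔP ≈ 1.15 kPa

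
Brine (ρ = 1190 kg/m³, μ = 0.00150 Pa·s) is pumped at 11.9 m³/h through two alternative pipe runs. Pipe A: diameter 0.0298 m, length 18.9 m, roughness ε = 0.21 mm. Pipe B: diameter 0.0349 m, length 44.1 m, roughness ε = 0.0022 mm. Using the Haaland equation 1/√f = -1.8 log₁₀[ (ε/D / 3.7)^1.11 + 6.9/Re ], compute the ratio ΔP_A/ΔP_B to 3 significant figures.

Pipe A: V = Q/A = 0.003306/0.0006975 = 4.739 m/s; Re = 1.12e+05; ε/D = 0.00705; Haaland → f = 0.03447; ΔP_A = f(L/D)(ρV²/2) = 2.922e+05 Pa.
Pipe B: V = Q/A = 0.003306/0.0009566 = 3.455 m/s; Re = 9.567e+04; ε/D = 6.3e-05; Haaland → f = 0.01825; ΔP_B = f(L/D)(ρV²/2) = 1.638e+05 Pa.
ΔP_A/ΔP_B = 2.922e+05/1.638e+05 = 1.78.

ΔP_A/ΔP_B ≈ 1.78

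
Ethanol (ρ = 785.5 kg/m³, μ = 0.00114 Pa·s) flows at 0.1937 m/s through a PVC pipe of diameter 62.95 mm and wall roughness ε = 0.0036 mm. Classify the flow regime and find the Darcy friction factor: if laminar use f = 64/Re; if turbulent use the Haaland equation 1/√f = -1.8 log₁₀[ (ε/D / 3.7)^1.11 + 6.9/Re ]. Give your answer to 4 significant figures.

f ≈ 0.03247

Re = ρVD/μ = 785.5·0.1937·0.06295/0.00114 = 8402.
Re > 4000 → turbulent. ε/D = 3.6e-06/0.06295 = 5.72e-05; Haaland: 1/√f = -1.8 log₁₀[4.57e-06 + 0.000821] = 5.55, so f = 0.03247.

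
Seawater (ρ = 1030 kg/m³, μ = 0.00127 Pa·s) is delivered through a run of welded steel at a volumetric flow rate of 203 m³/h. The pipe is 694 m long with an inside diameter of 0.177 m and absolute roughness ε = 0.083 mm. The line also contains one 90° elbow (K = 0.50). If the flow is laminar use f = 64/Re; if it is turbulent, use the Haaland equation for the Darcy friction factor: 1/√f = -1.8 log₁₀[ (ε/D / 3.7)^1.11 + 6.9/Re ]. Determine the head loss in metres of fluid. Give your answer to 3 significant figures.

h_f ≈ 18.8 m

Q = 203 m³/h = 203/3600 = 0.05639 m³/s.
Cross-sectional area A = πD²/4 = π(0.177)²/4 = 0.02461 m²; mean velocity V = Q/A = 0.05639/0.02461 = 2.292 m/s.
Reynolds number Re = ρVD/μ = 1030 · 2.292 · 0.177 / 0.00127 = 3.29e+05.
Re > 4000 → turbulent. Relative roughness ε/D = 8.3e-05/0.177 = 0.000469. Haaland: 1/√f = -1.8 log₁₀[(0.000469/3.7)^1.11 + 6.9/3.29e+05] = -1.8 log₁₀[4.72e-05 + 2.1e-05] = 7.499, so f = 0.01778.
Total minor-loss coefficient ΣK = 1·0.5 = 0.5.
ΔP = [f·L/D + ΣK]·(ρV²/2) = [0.01778·694/0.177 + 0.5]·(1030·2.292²/2) = [69.72 + 0.5]·2705 = 1.899e+05 Pa.
Head loss h_f = ΔP/(ρg) = 1.899e+05/(1030·9.81) = 18.8 m.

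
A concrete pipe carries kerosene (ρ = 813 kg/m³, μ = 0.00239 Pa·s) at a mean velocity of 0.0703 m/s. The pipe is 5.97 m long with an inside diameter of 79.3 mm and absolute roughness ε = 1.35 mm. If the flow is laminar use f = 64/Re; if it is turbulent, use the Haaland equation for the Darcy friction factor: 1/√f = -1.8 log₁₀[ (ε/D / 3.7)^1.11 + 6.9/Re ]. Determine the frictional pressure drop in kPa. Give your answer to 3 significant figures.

Reynolds number Re = ρVD/μ = 813 · 0.0703 · 0.0793 / 0.00239 = 1896.
Re < 2300 → laminar flow, so f = 64/Re = 64/1896 = 0.03375 (the turbulent correlation is not needed).
Darcy-Weisbach: ΔP = f(L/D)(ρV²/2) = 0.03375·(5.97/0.0793)·(813·0.0703²/2) = 0.03375·75.28·2.009 = 5.104 Pa.
ΔP = 5.104 Pa = 0.00510 kPa.

ΔP ≈ 0.00510 kPa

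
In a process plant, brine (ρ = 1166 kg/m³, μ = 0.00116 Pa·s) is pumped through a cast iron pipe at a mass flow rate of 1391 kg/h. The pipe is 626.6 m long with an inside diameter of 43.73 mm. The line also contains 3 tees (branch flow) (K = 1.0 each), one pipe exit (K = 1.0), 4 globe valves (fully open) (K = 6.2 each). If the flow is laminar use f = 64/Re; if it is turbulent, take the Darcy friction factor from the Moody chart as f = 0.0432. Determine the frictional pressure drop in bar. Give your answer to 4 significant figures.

ΔP ≈ 0.1839 bar

ṁ = 1391 kg/h = 1391/3600 = 0.3864 kg/s.
A = πD²/4 = π(0.04373)²/4 = 0.001502 m²; mean velocity V = ṁ/(ρA) = 0.3864/(1166 · 0.001502) = 0.2206 m/s.
Reynolds number Re = ρVD/μ = 1166 · 0.2206 · 0.04373 / 0.00116 = 9698.
Re > 4000 → turbulent; use the Moody-chart value f = 0.0432.
Total minor-loss coefficient ΣK = 3·1 + 1·1 + 4·6.2 = 28.8.
ΔP = [f·L/D + ΣK]·(ρV²/2) = [0.0432·626.6/0.04373 + 28.8]·(1166·0.2206²/2) = [619 + 28.8]·28.38 = 1.839e+04 Pa.
ΔP = 1.839e+04 Pa = 0.1839 bar.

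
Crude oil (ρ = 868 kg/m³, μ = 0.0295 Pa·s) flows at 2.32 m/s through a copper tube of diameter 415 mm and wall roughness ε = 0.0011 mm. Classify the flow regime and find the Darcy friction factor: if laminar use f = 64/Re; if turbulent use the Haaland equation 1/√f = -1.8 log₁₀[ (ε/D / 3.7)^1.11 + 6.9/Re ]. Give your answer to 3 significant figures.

Re = ρVD/μ = 868·2.32·0.415/0.0295 = 2.833e+04.
Re > 4000 → turbulent. ε/D = 1.1e-06/0.415 = 2.65e-06; Haaland: 1/√f = -1.8 log₁₀[1.51e-07 + 0.000244] = 6.504, so f = 0.02364.

f ≈ 0.0236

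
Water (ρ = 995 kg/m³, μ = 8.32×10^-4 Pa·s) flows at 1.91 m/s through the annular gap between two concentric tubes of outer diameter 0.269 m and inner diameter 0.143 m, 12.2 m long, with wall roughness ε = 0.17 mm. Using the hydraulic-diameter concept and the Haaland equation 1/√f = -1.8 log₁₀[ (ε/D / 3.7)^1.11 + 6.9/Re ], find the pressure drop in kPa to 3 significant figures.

Hydraulic diameter D_h = 4A/P = D_o - D_i = 0.269 - 0.143 = 0.126 m.
Re = ρVD_h/μ = 995·1.91·0.126/0.000832 = 2.878e+05.
ε/D_h = 0.00017/0.126 = 0.00135; Haaland gives 1/√f = -1.8 log₁₀[0.000153+2.4e-05] = 6.755, so f = 0.02191.
ΔP = f(L/D_h)(ρV²/2) = 0.02191·12.2/0.126·1815 = 3851 Pa.
ΔP = 3.85 kPa.

ΔP ≈ 3.85 kPa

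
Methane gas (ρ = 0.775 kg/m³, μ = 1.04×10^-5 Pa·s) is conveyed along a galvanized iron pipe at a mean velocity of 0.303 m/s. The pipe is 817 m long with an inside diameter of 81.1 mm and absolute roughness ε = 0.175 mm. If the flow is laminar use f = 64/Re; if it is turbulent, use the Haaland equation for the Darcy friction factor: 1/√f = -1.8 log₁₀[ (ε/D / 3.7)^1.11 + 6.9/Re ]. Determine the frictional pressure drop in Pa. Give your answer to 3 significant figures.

Reynolds number Re = ρVD/μ = 0.775 · 0.303 · 0.0811 / 1.04e-05 = 1831.
Re < 2300 → laminar flow, so f = 64/Re = 64/1831 = 0.03495 (the turbulent correlation is not needed).
Darcy-Weisbach: ΔP = f(L/D)(ρV²/2) = 0.03495·(817/0.0811)·(0.775·0.303²/2) = 0.03495·1.007e+04·0.03558 = 12.53 Pa.

ΔP ≈ 12.5 Pa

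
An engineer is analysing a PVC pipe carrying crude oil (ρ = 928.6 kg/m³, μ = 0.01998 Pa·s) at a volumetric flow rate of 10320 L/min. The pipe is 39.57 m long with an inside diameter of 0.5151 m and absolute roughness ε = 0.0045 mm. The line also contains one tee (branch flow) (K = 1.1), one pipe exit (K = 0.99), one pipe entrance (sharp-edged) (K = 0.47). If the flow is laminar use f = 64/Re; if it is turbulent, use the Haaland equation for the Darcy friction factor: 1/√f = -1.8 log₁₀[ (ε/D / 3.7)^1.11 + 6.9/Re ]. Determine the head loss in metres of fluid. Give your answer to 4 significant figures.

Q = 10320 L/min = 10320/60000 = 0.172 m³/s.
Cross-sectional area A = πD²/4 = π(0.5151)²/4 = 0.2084 m²; mean velocity V = Q/A = 0.172/0.2084 = 0.8254 m/s.
Reynolds number Re = ρVD/μ = 928.6 · 0.8254 · 0.5151 / 0.02 = 1.976e+04.
Re > 4000 → turbulent. Relative roughness ε/D = 4.5e-06/0.5151 = 8.74e-06. Haaland: 1/√f = -1.8 log₁₀[(8.74e-06/3.7)^1.11 + 6.9/1.976e+04] = -1.8 log₁₀[5.68e-07 + 0.000349] = 6.221, so f = 0.02584.
Total minor-loss coefficient ΣK = 1·1.1 + 1·0.99 + 1·0.47 = 2.56.
ΔP = [f·L/D + ΣK]·(ρV²/2) = [0.02584·39.57/0.5151 + 2.56]·(928.6·0.8254²/2) = [1.985 + 2.56]·316.3 = 1438 Pa.
Head loss h_f = ΔP/(ρg) = 1438/(928.6·9.81) = 0.1578 m.

h_f ≈ 0.1578 m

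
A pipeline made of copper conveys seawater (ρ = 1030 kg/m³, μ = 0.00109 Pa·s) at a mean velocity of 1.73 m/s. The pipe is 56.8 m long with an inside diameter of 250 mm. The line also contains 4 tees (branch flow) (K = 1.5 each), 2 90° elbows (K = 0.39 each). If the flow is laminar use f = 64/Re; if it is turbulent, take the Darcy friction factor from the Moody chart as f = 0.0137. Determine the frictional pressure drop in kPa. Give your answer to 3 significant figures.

Reynolds number Re = ρVD/μ = 1030 · 1.73 · 0.25 / 0.00109 = 4.087e+05.
Re > 4000 → turbulent; use the Moody-chart value f = 0.0137.
Total minor-loss coefficient ΣK = 4·1.5 + 2·0.39 = 6.78.
ΔP = [f·L/D + ΣK]·(ρV²/2) = [0.0137·56.8/0.25 + 6.78]·(1030·1.73²/2) = [3.113 + 6.78]·1541 = 1.525e+04 Pa.
ΔP = 1.525e+04 Pa = 15.2 kPa.

ΔP ≈ 15.2 kPa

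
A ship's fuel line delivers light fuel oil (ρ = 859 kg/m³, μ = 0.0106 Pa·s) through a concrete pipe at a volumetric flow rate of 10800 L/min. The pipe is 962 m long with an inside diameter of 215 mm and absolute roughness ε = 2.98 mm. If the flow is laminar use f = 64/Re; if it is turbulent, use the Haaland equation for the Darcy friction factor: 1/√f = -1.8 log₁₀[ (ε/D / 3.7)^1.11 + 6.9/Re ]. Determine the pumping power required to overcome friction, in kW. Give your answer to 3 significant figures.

P ≈ 366 kW

Q = 10800 L/min = 10800/60000 = 0.18 m³/s.
Cross-sectional area A = πD²/4 = π(0.215)²/4 = 0.03631 m²; mean velocity V = Q/A = 0.18/0.03631 = 4.958 m/s.
Reynolds number Re = ρVD/μ = 859 · 4.958 · 0.215 / 0.0106 = 8.638e+04.
Re > 4000 → turbulent. Relative roughness ε/D = 0.00298/0.215 = 0.0139. Haaland: 1/√f = -1.8 log₁₀[(0.0139/3.7)^1.11 + 6.9/8.638e+04] = -1.8 log₁₀[0.00203 + 7.99e-05] = 4.818, so f = 0.04308.
Darcy-Weisbach: ΔP = f(L/D)(ρV²/2) = 0.04308·(962/0.215)·(859·4.958²/2) = 0.04308·4474·1.056e+04 = 2.035e+06 Pa.
Pumping power P = QΔP = 0.18·2.035e+06 = 366300 W = 366 kW.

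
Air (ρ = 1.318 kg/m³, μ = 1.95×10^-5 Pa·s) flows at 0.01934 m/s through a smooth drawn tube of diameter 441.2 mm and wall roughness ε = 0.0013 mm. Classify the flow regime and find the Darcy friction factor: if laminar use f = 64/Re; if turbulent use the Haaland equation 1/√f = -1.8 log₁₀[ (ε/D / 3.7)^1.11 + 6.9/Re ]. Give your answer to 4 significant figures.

Re = ρVD/μ = 1.318·0.01934·0.4412/1.95e-05 = 576.7.
Re < 2300 → laminar, so f = 64/Re = 0.111 (roughness is irrelevant in laminar flow).

f ≈ 0.1110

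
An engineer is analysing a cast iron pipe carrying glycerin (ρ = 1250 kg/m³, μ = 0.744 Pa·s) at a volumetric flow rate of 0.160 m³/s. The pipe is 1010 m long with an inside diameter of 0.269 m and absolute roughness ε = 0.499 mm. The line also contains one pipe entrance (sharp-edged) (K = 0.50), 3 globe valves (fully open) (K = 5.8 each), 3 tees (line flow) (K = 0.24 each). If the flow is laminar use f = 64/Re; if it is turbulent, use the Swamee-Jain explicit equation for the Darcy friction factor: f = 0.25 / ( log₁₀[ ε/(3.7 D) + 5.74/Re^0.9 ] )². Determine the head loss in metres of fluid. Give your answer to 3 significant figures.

Cross-sectional area A = πD²/4 = π(0.269)²/4 = 0.05683 m²; mean velocity V = Q/A = 0.16/0.05683 = 2.815 m/s.
Reynolds number Re = ρVD/μ = 1250 · 2.815 · 0.269 / 0.744 = 1272.
Re < 2300 → laminar flow, so f = 64/Re = 64/1272 = 0.0503 (the turbulent correlation is not needed).
Total minor-loss coefficient ΣK = 1·0.5 + 3·5.8 + 3·0.24 = 18.6.
ΔP = [f·L/D + ΣK]·(ρV²/2) = [0.0503·1010/0.269 + 18.6]·(1250·2.815²/2) = [188.9 + 18.6]·4954 = 1.028e+06 Pa.
Head loss h_f = ΔP/(ρg) = 1.028e+06/(1250·9.81) = 83.8 m.

h_f ≈ 83.8 m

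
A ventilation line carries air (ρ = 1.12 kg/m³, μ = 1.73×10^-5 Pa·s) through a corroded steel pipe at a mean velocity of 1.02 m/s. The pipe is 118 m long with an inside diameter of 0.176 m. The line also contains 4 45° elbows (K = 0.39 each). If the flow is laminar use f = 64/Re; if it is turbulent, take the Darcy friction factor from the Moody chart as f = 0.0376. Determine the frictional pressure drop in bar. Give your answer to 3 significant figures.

ΔP ≈ 1.56×10^-4 bar

Reynolds number Re = ρVD/μ = 1.12 · 1.02 · 0.176 / 1.73e-05 = 1.162e+04.
Re > 4000 → turbulent; use the Moody-chart value f = 0.0376.
Total minor-loss coefficient ΣK = 4·0.39 = 1.56.
ΔP = [f·L/D + ΣK]·(ρV²/2) = [0.0376·118/0.176 + 1.56]·(1.12·1.02²/2) = [25.21 + 1.56]·0.5826 = 15.6 Pa.
ΔP = 15.6 Pa = 1.56×10^-4 bar.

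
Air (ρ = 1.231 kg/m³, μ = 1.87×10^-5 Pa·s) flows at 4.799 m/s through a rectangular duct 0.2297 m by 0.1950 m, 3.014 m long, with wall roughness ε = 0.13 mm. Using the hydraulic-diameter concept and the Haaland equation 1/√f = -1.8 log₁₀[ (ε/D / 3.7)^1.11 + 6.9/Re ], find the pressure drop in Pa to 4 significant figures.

Hydraulic diameter D_h = 4A/P = 4·(0.2297·0.195)/(2·(0.2297+0.195)) = 0.1792/0.8494 = 0.2109 m.
Re = ρVD_h/μ = 1.231·4.799·0.2109/1.87e-05 = 6.664e+04.
ε/D_h = 0.00013/0.2109 = 0.000616; Haaland gives 1/√f = -1.8 log₁₀[6.4e-05+0.000104] = 6.797, so f = 0.02165.
ΔP = f(L/D_h)(ρV²/2) = 0.02165·3.014/0.2109·14.18 = 4.385 Pa.

ΔP ≈ 4.385 Pa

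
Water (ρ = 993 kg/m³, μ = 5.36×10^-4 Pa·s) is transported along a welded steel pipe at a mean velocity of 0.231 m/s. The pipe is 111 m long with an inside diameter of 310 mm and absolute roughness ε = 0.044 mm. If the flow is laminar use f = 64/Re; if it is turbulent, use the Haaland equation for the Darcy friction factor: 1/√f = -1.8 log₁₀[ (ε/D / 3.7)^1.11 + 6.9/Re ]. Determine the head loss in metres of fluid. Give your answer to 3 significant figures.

h_f ≈ 0.0171 m

Reynolds number Re = ρVD/μ = 993 · 0.231 · 0.31 / 0.000536 = 1.327e+05.
Re > 4000 → turbulent. Relative roughness ε/D = 4.4e-05/0.31 = 0.000142. Haaland: 1/√f = -1.8 log₁₀[(0.000142/3.7)^1.11 + 6.9/1.327e+05] = -1.8 log₁₀[1.25e-05 + 5.2e-05] = 7.542, so f = 0.01758.
Darcy-Weisbach: ΔP = f(L/D)(ρV²/2) = 0.01758·(111/0.31)·(993·0.231²/2) = 0.01758·358.1·26.49 = 166.8 Pa.
Head loss h_f = ΔP/(ρg) = 166.8/(993·9.81) = 0.0171 m.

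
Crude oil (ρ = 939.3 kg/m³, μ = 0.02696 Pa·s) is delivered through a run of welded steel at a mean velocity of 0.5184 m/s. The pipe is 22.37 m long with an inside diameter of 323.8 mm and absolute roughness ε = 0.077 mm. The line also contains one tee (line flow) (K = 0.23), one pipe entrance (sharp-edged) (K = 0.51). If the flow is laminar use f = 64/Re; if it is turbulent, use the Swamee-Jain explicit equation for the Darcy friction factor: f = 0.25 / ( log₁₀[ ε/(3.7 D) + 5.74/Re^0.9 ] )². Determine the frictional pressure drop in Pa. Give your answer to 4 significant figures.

ΔP ≈ 411.1 Pa

Reynolds number Re = ρVD/μ = 939.3 · 0.5184 · 0.3238 / 0.027 = 5848.
Re > 4000 → turbulent. Relative roughness ε/D = 7.7e-05/0.3238 = 0.000238. Swamee-Jain: f = 0.25/(log₁₀[0.000238/3.7 + 5.74/5848^0.9])² = 0.25/(log₁₀[6.43e-05 + 0.00234])² = 0.25/(-2.62)² = 0.03643.
Total minor-loss coefficient ΣK = 1·0.23 + 1·0.51 = 0.74.
ΔP = [f·L/D + ΣK]·(ρV²/2) = [0.03643·22.37/0.3238 + 0.74]·(939.3·0.5184²/2) = [2.517 + 0.74]·126.2 = 411.1 Pa.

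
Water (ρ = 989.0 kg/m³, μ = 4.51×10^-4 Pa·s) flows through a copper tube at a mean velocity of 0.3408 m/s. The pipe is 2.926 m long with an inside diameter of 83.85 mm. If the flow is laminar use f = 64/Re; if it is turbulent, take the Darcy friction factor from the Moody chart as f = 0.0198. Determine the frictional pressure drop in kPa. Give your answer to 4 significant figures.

ΔP ≈ 0.03968 kPa

Reynolds number Re = ρVD/μ = 989 · 0.3408 · 0.08385 / 0.000451 = 6.266e+04.
Re > 4000 → turbulent; use the Moody-chart value f = 0.0198.
Darcy-Weisbach: ΔP = f(L/D)(ρV²/2) = 0.0198·(2.926/0.08385)·(989·0.3408²/2) = 0.0198·34.9·57.43 = 39.68 Pa.
ΔP = 39.68 Pa = 0.03968 kPa.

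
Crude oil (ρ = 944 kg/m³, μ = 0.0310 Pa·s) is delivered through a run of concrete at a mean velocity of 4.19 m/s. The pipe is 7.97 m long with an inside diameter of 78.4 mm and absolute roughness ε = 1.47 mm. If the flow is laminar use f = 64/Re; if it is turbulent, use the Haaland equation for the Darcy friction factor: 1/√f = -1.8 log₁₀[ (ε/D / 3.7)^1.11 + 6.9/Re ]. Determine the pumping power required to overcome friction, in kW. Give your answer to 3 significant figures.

P ≈ 0.874 kW

Reynolds number Re = ρVD/μ = 944 · 4.19 · 0.0784 / 0.031 = 1e+04.
Re > 4000 → turbulent. Relative roughness ε/D = 0.00147/0.0784 = 0.0187. Haaland: 1/√f = -1.8 log₁₀[(0.0187/3.7)^1.11 + 6.9/1e+04] = -1.8 log₁₀[0.00283 + 0.00069] = 4.415, so f = 0.05129.
Darcy-Weisbach: ΔP = f(L/D)(ρV²/2) = 0.05129·(7.97/0.0784)·(944·4.19²/2) = 0.05129·101.7·8286 = 4.321e+04 Pa.
Q = V·A = 4.19·0.004827 = 0.02023 m³/s.
Pumping power P = QΔP = 0.02023·4.321e+04 = 874.0 W = 0.874 kW.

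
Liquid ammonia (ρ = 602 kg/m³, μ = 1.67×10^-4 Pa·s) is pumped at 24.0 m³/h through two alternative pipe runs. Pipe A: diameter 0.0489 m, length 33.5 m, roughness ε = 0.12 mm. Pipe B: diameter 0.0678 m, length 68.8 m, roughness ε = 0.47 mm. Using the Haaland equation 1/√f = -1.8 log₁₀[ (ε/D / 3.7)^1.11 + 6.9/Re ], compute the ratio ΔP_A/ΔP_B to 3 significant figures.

Pipe A: V = Q/A = 0.006667/0.001878 = 3.55 m/s; Re = 6.257e+05; ε/D = 0.00245; Haaland → f = 0.02502; ΔP_A = f(L/D)(ρV²/2) = 6.502e+04 Pa.
Pipe B: V = Q/A = 0.006667/0.00361 = 1.847 m/s; Re = 4.513e+05; ε/D = 0.00693; Haaland → f = 0.03383; ΔP_B = f(L/D)(ρV²/2) = 3.524e+04 Pa.
ΔP_A/ΔP_B = 6.502e+04/3.524e+04 = 1.85.

ΔP_A/ΔP_B ≈ 1.85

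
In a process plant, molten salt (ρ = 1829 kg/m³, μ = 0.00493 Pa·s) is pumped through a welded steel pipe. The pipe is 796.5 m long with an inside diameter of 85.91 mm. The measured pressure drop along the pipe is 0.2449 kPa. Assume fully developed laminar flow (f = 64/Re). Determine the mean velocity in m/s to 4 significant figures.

V ≈ 0.01438 m/s

For laminar flow, f = 64/Re with Re = ρVD/μ, so Darcy-Weisbach reduces to ΔP = 32μLV/D². Solving for V: V = ΔP·D²/(32μL) = 244.9·(0.08591)²/(32·0.00493·796.5) = 0.01438 m/s.
Check: Re = ρVD/μ = 1829·0.01438·0.08591/0.00493 = 458.5 < 2300, so the laminar assumption holds.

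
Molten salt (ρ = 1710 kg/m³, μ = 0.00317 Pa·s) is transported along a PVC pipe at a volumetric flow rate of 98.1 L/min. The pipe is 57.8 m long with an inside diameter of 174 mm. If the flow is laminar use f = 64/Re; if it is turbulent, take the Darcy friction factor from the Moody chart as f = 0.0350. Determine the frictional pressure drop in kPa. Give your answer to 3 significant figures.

Q = 98.1 L/min = 98.1/60000 = 0.001635 m³/s.
Cross-sectional area A = πD²/4 = π(0.174)²/4 = 0.02378 m²; mean velocity V = Q/A = 0.001635/0.02378 = 0.06876 m/s.
Reynolds number Re = ρVD/μ = 1710 · 0.06876 · 0.174 / 0.00317 = 6454.
Re > 4000 → turbulent; use the Moody-chart value f = 0.0350.
Darcy-Weisbach: ΔP = f(L/D)(ρV²/2) = 0.035·(57.8/0.174)·(1710·0.06876²/2) = 0.035·332.2·4.042 = 47 Pa.
ΔP = 47 Pa = 0.0470 kPa.

ΔP ≈ 0.0470 kPa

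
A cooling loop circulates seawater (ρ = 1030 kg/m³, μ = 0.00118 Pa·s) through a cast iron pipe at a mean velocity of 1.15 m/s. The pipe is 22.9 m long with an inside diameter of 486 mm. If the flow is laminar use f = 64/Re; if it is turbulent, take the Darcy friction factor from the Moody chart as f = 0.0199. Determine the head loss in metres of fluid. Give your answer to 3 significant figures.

Reynolds number Re = ρVD/μ = 1030 · 1.15 · 0.486 / 0.00118 = 4.879e+05.
Re > 4000 → turbulent; use the Moody-chart value f = 0.0199.
Darcy-Weisbach: ΔP = f(L/D)(ρV²/2) = 0.0199·(22.9/0.486)·(1030·1.15²/2) = 0.0199·47.12·681.1 = 638.6 Pa.
Head loss h_f = ΔP/(ρg) = 638.6/(1030·9.81) = 0.0632 m.

h_f ≈ 0.0632 m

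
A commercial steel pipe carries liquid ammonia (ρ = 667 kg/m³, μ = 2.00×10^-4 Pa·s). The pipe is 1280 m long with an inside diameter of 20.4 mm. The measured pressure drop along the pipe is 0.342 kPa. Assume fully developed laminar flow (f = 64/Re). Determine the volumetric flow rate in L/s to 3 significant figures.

Q ≈ 0.00568 L/s

For laminar flow, f = 64/Re with Re = ρVD/μ, so Darcy-Weisbach reduces to ΔP = 32μLV/D². Solving for V: V = ΔP·D²/(32μL) = 342·(0.0204)²/(32·0.0002·1280) = 0.01737 m/s.
Check: Re = ρVD/μ = 667·0.01737·0.0204/0.0002 = 1182 < 2300, so the laminar assumption holds.
Q = V·A = 0.01737·(π/4·0.0204²) = 5.679e-06 m³/s = 0.00568 L/s.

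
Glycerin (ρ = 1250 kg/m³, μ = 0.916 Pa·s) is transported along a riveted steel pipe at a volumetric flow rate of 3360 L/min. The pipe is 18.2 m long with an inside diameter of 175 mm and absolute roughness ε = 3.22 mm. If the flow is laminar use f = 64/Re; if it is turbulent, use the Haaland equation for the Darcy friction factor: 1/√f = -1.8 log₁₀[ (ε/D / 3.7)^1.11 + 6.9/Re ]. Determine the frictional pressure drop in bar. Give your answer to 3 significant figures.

ΔP ≈ 0.406 bar

Q = 3360 L/min = 3360/60000 = 0.056 m³/s.
Cross-sectional area A = πD²/4 = π(0.175)²/4 = 0.02405 m²; mean velocity V = Q/A = 0.056/0.02405 = 2.328 m/s.
Reynolds number Re = ρVD/μ = 1250 · 2.328 · 0.175 / 0.916 = 556.
Re < 2300 → laminar flow, so f = 64/Re = 64/556 = 0.1151 (the turbulent correlation is not needed).
Darcy-Weisbach: ΔP = f(L/D)(ρV²/2) = 0.1151·(18.2/0.175)·(1250·2.328²/2) = 0.1151·104·3388 = 4.056e+04 Pa.
ΔP = 4.056e+04 Pa = 0.406 bar.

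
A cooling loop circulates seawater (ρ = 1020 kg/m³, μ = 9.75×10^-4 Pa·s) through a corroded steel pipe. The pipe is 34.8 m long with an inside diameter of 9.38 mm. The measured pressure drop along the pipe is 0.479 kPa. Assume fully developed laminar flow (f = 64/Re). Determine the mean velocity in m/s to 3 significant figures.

V ≈ 0.0388 m/s

For laminar flow, f = 64/Re with Re = ρVD/μ, so Darcy-Weisbach reduces to ΔP = 32μLV/D². Solving for V: V = ΔP·D²/(32μL) = 479·(0.00938)²/(32·0.000975·34.8) = 0.03882 m/s.
Check: Re = ρVD/μ = 1020·0.03882·0.00938/0.000975 = 380.9 < 2300, so the laminar assumption holds.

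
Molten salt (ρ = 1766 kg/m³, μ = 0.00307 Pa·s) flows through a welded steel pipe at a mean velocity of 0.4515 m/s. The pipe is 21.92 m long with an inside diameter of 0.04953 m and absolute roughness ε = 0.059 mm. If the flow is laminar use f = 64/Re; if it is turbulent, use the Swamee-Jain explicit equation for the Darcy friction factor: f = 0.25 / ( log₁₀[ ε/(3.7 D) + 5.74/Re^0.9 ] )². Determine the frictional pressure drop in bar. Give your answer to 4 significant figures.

ΔP ≈ 0.02483 bar

Reynolds number Re = ρVD/μ = 1766 · 0.4515 · 0.04953 / 0.00307 = 1.286e+04.
Re > 4000 → turbulent. Relative roughness ε/D = 5.9e-05/0.04953 = 0.00119. Swamee-Jain: f = 0.25/(log₁₀[0.00119/3.7 + 5.74/1.286e+04^0.9])² = 0.25/(log₁₀[0.000322 + 0.00115])² = 0.25/(-2.832)² = 0.03116.
Darcy-Weisbach: ΔP = f(L/D)(ρV²/2) = 0.03116·(21.92/0.04953)·(1766·0.4515²/2) = 0.03116·442.6·180 = 2483 Pa.
ΔP = 2483 Pa = 0.02483 bar.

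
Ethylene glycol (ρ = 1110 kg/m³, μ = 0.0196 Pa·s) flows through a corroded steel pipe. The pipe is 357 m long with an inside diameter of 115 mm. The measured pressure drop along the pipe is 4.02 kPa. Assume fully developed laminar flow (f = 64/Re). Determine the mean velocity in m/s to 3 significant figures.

For laminar flow, f = 64/Re with Re = ρVD/μ, so Darcy-Weisbach reduces to ΔP = 32μLV/D². Solving for V: V = ΔP·D²/(32μL) = 4020·(0.115)²/(32·0.0196·357) = 0.2374 m/s.
Check: Re = ρVD/μ = 1110·0.2374·0.115/0.0196 = 1546 < 2300, so the laminar assumption holds.

V ≈ 0.237 m/s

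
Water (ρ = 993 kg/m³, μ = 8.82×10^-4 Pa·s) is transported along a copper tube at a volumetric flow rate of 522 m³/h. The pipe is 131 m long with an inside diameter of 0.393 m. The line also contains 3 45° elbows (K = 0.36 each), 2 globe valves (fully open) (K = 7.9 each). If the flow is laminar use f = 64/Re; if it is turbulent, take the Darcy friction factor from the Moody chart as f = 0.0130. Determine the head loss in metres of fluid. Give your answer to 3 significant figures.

Q = 522 m³/h = 522/3600 = 0.145 m³/s.
Cross-sectional area A = πD²/4 = π(0.393)²/4 = 0.1213 m²; mean velocity V = Q/A = 0.145/0.1213 = 1.195 m/s.
Reynolds number Re = ρVD/μ = 993 · 1.195 · 0.393 / 0.000882 = 5.289e+05.
Re > 4000 → turbulent; use the Moody-chart value f = 0.0130.
Total minor-loss coefficient ΣK = 3·0.36 + 2·7.9 = 16.9.
ΔP = [f·L/D + ΣK]·(ρV²/2) = [0.013·131/0.393 + 16.9]·(993·1.195²/2) = [4.333 + 16.9]·709.4 = 1.505e+04 Pa.
Head loss h_f = ΔP/(ρg) = 1.505e+04/(993·9.81) = 1.54 m.

h_f ≈ 1.54 m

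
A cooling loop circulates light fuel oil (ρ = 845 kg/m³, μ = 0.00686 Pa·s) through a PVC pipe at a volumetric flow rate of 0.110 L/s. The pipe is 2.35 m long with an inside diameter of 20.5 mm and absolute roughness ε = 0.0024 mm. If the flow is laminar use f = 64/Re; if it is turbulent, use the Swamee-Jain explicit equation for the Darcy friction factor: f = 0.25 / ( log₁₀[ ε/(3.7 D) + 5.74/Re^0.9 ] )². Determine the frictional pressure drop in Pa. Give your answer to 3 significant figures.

Q = 0.110 L/s = 0.110/1000 = 0.00011 m³/s.
Cross-sectional area A = πD²/4 = π(0.0205)²/4 = 0.0003301 m²; mean velocity V = Q/A = 0.00011/0.0003301 = 0.3333 m/s.
Reynolds number Re = ρVD/μ = 845 · 0.3333 · 0.0205 / 0.00686 = 841.6.
Re < 2300 → laminar flow, so f = 64/Re = 64/841.6 = 0.07605 (the turbulent correlation is not needed).
Darcy-Weisbach: ΔP = f(L/D)(ρV²/2) = 0.07605·(2.35/0.0205)·(845·0.3333²/2) = 0.07605·114.6·46.93 = 409.1 Pa.

ΔP ≈ 409 Pa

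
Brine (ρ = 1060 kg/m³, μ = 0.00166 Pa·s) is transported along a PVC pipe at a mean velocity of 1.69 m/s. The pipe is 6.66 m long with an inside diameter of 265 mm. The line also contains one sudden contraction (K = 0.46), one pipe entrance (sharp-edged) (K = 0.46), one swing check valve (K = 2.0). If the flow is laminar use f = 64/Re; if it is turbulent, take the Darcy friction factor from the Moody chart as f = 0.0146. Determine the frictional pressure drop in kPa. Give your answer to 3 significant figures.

ΔP ≈ 4.98 kPa

Reynolds number Re = ρVD/μ = 1060 · 1.69 · 0.265 / 0.00166 = 2.86e+05.
Re > 4000 → turbulent; use the Moody-chart value f = 0.0146.
Total minor-loss coefficient ΣK = 1·0.46 + 1·0.46 + 1·2 = 2.92.
ΔP = [f·L/D + ΣK]·(ρV²/2) = [0.0146·6.66/0.265 + 2.92]·(1060·1.69²/2) = [0.3669 + 2.92]·1514 = 4976 Pa.
ΔP = 4976 Pa = 4.98 kPa.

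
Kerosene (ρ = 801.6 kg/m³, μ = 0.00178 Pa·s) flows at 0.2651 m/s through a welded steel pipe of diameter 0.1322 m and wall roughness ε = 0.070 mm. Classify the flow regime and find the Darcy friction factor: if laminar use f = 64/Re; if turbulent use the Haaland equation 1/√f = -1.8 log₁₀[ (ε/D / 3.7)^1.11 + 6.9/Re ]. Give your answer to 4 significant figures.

f ≈ 0.02819

Re = ρVD/μ = 801.6·0.2651·0.1322/0.00178 = 1.578e+04.
Re > 4000 → turbulent. ε/D = 7e-05/0.1322 = 0.00053; Haaland: 1/√f = -1.8 log₁₀[5.4e-05 + 0.000437] = 5.956, so f = 0.02819.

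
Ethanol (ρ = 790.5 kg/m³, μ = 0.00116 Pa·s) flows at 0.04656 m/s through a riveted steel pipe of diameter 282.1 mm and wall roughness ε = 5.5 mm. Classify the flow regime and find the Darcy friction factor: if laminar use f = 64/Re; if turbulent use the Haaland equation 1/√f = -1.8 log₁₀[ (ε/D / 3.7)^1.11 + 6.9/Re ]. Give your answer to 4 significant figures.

f ≈ 0.05234

Re = ρVD/μ = 790.5·0.04656·0.2821/0.00116 = 8951.
Re > 4000 → turbulent. ε/D = 0.0055/0.2821 = 0.0195; Haaland: 1/√f = -1.8 log₁₀[0.00296 + 0.000771] = 4.371, so f = 0.05234.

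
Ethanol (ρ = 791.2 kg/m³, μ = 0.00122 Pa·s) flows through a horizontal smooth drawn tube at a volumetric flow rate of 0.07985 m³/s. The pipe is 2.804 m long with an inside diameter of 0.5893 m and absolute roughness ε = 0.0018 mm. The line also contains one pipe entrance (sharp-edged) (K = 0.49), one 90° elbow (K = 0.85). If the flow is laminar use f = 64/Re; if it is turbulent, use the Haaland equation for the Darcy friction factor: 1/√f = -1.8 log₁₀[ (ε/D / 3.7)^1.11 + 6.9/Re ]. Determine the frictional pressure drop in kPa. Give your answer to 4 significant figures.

ΔP ≈ 0.04825 kPa

Cross-sectional area A = πD²/4 = π(0.5893)²/4 = 0.2727 m²; mean velocity V = Q/A = 0.07985/0.2727 = 0.2928 m/s.
Reynolds number Re = ρVD/μ = 791.2 · 0.2928 · 0.5893 / 0.00122 = 1.119e+05.
Re > 4000 → turbulent. Relative roughness ε/D = 1.8e-06/0.5893 = 3.05e-06. Haaland: 1/√f = -1.8 log₁₀[(3.05e-06/3.7)^1.11 + 6.9/1.119e+05] = -1.8 log₁₀[1.77e-07 + 6.17e-05] = 7.576, so f = 0.01742.
Total minor-loss coefficient ΣK = 1·0.49 + 1·0.85 = 1.34.
ΔP = [f·L/D + ΣK]·(ρV²/2) = [0.01742·2.804/0.5893 + 1.34]·(791.2·0.2928²/2) = [0.08291 + 1.34]·33.91 = 48.25 Pa.
ΔP = 48.25 Pa = 0.04825 kPa.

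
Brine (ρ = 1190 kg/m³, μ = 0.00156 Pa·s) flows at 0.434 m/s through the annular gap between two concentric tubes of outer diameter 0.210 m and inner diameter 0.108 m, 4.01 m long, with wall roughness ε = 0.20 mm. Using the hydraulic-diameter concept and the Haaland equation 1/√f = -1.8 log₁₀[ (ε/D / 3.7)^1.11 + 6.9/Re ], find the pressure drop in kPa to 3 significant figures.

Hydraulic diameter D_h = 4A/P = D_o - D_i = 0.21 - 0.108 = 0.102 m.
Re = ρVD_h/μ = 1190·0.434·0.102/0.00156 = 3.377e+04.
ε/D_h = 0.0002/0.102 = 0.00196; Haaland gives 1/√f = -1.8 log₁₀[0.000231+0.000204] = 6.05, so f = 0.02732.
ΔP = f(L/D_h)(ρV²/2) = 0.02732·4.01/0.102·112.1 = 120.4 Pa.
ΔP = 0.120 kPa.

ΔP ≈ 0.120 kPa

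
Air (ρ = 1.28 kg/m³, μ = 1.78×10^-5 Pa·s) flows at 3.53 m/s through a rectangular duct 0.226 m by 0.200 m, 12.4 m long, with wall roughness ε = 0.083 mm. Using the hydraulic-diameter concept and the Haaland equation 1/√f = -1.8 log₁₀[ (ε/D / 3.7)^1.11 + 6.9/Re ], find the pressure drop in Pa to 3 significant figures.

ΔP ≈ 10.1 Pa

Hydraulic diameter D_h = 4A/P = 4·(0.226·0.2)/(2·(0.226+0.2)) = 0.1808/0.852 = 0.2122 m.
Re = ρVD_h/μ = 1.28·3.53·0.2122/1.78e-05 = 5.387e+04.
ε/D_h = 8.3e-05/0.2122 = 0.000391; Haaland gives 1/√f = -1.8 log₁₀[3.86e-05+0.000128] = 6.8, so f = 0.02162.
ΔP = f(L/D_h)(ρV²/2) = 0.02162·12.4/0.2122·7.975 = 10.08 Pa.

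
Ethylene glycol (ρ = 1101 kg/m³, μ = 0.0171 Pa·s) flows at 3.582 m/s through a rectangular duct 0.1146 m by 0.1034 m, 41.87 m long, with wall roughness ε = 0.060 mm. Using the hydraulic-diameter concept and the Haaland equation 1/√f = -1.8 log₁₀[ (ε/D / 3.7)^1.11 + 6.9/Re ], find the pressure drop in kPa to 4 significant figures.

ΔP ≈ 69.37 kPa

Hydraulic diameter D_h = 4A/P = 4·(0.1146·0.1034)/(2·(0.1146+0.1034)) = 0.0474/0.436 = 0.1087 m.
Re = ρVD_h/μ = 1101·3.582·0.1087/0.0171 = 2.507e+04.
ε/D_h = 6e-05/0.1087 = 0.000552; Haaland gives 1/√f = -1.8 log₁₀[5.66e-05+0.000275] = 6.262, so f = 0.0255.
ΔP = f(L/D_h)(ρV²/2) = 0.0255·41.87/0.1087·7063 = 6.937e+04 Pa.
ΔP = 69.37 kPa.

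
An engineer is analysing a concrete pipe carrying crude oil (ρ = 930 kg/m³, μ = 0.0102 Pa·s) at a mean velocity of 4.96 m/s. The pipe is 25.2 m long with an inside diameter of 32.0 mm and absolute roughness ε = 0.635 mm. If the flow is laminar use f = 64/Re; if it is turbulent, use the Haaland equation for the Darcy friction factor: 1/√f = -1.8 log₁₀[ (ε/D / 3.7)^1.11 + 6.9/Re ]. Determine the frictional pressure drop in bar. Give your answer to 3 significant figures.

Reynolds number Re = ρVD/μ = 930 · 4.96 · 0.032 / 0.0102 = 1.447e+04.
Re > 4000 → turbulent. Relative roughness ε/D = 0.000635/0.032 = 0.0198. Haaland: 1/√f = -1.8 log₁₀[(0.0198/3.7)^1.11 + 6.9/1.447e+04] = -1.8 log₁₀[0.00302 + 0.000477] = 4.422, so f = 0.05114.
Darcy-Weisbach: ΔP = f(L/D)(ρV²/2) = 0.05114·(25.2/0.032)·(930·4.96²/2) = 0.05114·787.5·1.144e+04 = 4.607e+05 Pa.
ΔP = 4.607e+05 Pa = 4.61 bar.

ΔP ≈ 4.61 bar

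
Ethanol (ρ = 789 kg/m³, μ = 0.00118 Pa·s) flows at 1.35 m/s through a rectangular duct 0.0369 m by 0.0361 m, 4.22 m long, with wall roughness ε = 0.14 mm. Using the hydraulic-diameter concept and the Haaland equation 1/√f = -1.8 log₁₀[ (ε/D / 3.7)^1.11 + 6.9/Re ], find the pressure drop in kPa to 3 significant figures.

Hydraulic diameter D_h = 4A/P = 4·(0.0369·0.0361)/(2·(0.0369+0.0361)) = 0.005328/0.146 = 0.0365 m.
Re = ρVD_h/μ = 789·1.35·0.0365/0.00118 = 3.294e+04.
ε/D_h = 0.00014/0.0365 = 0.00384; Haaland gives 1/√f = -1.8 log₁₀[0.000487+0.000209] = 5.683, so f = 0.03096.
ΔP = f(L/D_h)(ρV²/2) = 0.03096·4.22/0.0365·719 = 2574 Pa.
ΔP = 2.57 kPa.

ΔP ≈ 2.57 kPa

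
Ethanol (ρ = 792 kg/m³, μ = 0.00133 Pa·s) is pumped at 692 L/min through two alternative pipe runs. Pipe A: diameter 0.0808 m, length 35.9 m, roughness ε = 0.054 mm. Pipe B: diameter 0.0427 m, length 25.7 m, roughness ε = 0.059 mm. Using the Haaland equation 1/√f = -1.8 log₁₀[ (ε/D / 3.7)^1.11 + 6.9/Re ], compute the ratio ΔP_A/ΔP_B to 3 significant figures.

Pipe A: V = Q/A = 0.01153/0.005128 = 2.249 m/s; Re = 1.082e+05; ε/D = 0.000668; Haaland → f = 0.02057; ΔP_A = f(L/D)(ρV²/2) = 1.831e+04 Pa.
Pipe B: V = Q/A = 0.01153/0.001432 = 8.054 m/s; Re = 2.048e+05; ε/D = 0.00138; Haaland → f = 0.0223; ΔP_B = f(L/D)(ρV²/2) = 3.448e+05 Pa.
ΔP_A/ΔP_B = 1.831e+04/3.448e+05 = 0.0531.

ΔP_A/ΔP_B ≈ 0.0531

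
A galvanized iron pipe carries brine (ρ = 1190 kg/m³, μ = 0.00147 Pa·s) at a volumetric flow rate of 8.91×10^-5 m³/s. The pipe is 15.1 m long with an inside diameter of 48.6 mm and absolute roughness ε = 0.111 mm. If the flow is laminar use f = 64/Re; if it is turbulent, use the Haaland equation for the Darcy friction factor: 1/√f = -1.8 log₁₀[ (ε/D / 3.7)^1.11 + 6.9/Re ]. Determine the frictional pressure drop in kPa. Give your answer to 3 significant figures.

ΔP ≈ 0.0144 kPa

Cross-sectional area A = πD²/4 = π(0.0486)²/4 = 0.001855 m²; mean velocity V = Q/A = 8.91e-05/0.001855 = 0.04803 m/s.
Reynolds number Re = ρVD/μ = 1190 · 0.04803 · 0.0486 / 0.00147 = 1890.
Re < 2300 → laminar flow, so f = 64/Re = 64/1890 = 0.03387 (the turbulent correlation is not needed).
Darcy-Weisbach: ΔP = f(L/D)(ρV²/2) = 0.03387·(15.1/0.0486)·(1190·0.04803²/2) = 0.03387·310.7·1.373 = 14.44 Pa.
ΔP = 14.44 Pa = 0.0144 kPa.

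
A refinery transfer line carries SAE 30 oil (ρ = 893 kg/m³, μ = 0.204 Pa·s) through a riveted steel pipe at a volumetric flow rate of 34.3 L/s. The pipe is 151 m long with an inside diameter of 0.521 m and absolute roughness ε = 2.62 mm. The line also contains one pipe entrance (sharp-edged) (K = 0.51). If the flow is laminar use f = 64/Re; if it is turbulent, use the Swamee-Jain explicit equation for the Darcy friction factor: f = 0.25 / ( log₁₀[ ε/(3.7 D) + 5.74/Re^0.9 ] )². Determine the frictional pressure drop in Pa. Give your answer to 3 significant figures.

ΔP ≈ 590 Pa

Q = 34.3 L/s = 34.3/1000 = 0.0343 m³/s.
Cross-sectional area A = πD²/4 = π(0.521)²/4 = 0.2132 m²; mean velocity V = Q/A = 0.0343/0.2132 = 0.1609 m/s.
Reynolds number Re = ρVD/μ = 893 · 0.1609 · 0.521 / 0.204 = 366.9.
Re < 2300 → laminar flow, so f = 64/Re = 64/366.9 = 0.1744 (the turbulent correlation is not needed).
Total minor-loss coefficient ΣK = 1·0.51 = 0.51.
ΔP = [f·L/D + ΣK]·(ρV²/2) = [0.1744·151/0.521 + 0.51]·(893·0.1609²/2) = [50.55 + 0.51]·11.56 = 590.2 Pa.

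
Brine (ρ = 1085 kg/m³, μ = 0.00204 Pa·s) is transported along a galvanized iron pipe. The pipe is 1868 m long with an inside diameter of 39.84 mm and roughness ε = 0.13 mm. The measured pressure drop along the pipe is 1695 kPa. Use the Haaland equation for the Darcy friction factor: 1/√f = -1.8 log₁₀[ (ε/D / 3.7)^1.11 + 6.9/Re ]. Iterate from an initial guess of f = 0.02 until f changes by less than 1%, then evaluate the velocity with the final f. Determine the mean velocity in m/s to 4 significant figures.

V ≈ 1.489 m/s

Rearranging Darcy-Weisbach: V = √(2·ΔP·D/(f·L·ρ)). With ε/D = 0.00013/0.03984 = 0.00326, iterate starting from f = 0.02:
  f = 0.02 → V = √(2·1.695e+06·0.03984/(0.02·1868·1085)) = 1.825 m/s; Re = ρVD/μ = 3.868e+04; f → 0.02953
  f = 0.02953 → V = 1.502 m/s; Re = 3.183e+04; f → 0.03005
  f = 0.03005 → V = 1.489 m/s; Re = 3.156e+04; f → 0.03007
Converged (Δf/f < 1%). With the final f = 0.03007: V = √(2·1.695e+06·0.03984/(0.03007·1868·1085)) = 1.489 m/s.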